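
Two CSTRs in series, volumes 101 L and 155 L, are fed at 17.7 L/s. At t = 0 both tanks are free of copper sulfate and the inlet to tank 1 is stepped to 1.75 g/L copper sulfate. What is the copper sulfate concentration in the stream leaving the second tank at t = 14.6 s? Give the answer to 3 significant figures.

Each tank obeys Vᵢ dCᵢ/dt = Q(Cᵢ₋₁ − Cᵢ), so τᵢ = Vᵢ/Q.
τ₁ = 101/17.7 = 5.7062 s; τ₂ = 155/17.7 = 8.7571 s.
Tank 1: C₁ = C_in(1 − e^(−t/τ₁)). Tank 2 (τ₁ ≠ τ₂): C₂ = C_in[1 − (τ₁ e^(−t/τ₁) − τ₂ e^(−t/τ₂))/(τ₁ − τ₂)].
At t = 14.6: e^(−t/τ₁) = 0.077412, e^(−t/τ₂) = 0.18877.
C₂ = 1.75·[1 − (5.7062·0.077412 − 8.7571·0.18877)/(-3.0508)] = 1.75·0.60295 = 1.0552 g/L.

1.06 g/L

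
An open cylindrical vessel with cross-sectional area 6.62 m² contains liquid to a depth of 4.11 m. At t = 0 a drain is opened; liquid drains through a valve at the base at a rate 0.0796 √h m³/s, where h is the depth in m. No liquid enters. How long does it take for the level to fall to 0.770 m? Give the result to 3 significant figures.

191 s

Mass balance (ρ constant): A dh/dt = −0.0796 √h.
This is separable: 2 d(√h)/dt = −0.0796/A, so √h = √h₀ − (0.0796/(2A)) t.
t = 2A(√h₀ − √h)/0.0796 = 2·6.62·(√4.11 − √0.770)/0.0796
  = 13.240 × (2.0273 − 0.87750) / 0.0796 = 191.25 s.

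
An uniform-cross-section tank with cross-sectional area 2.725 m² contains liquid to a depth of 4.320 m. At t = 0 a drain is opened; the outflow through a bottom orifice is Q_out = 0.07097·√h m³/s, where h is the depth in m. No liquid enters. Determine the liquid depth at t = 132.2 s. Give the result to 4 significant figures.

With no inflow, A dh/dt = −0.07097 √h.
∫ h^(−1/2) dh = −(0.07097/A) ∫ dt, giving 2√h = 2√h₀ − (0.07097/A) t.
√h = √4.320 − 0.07097·132.2/(2·2.725) = 2.07846 − 1.72151 = 0.356950.
h = 0.356950² = 0.127413 m.

0.1274 m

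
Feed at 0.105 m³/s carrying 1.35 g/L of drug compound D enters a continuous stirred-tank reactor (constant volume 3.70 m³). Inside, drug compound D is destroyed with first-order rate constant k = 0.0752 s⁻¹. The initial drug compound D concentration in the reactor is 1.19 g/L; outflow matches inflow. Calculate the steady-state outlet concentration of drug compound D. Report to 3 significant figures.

0.370 g/L

Accumulation = in − out − consumed: V dC/dt = Q C_in − Q C − k V C.
At steady state: 0 = Q C_in − (Q + kV) C_ss, so C_ss = Q C_in/(Q + kV).
C_ss = 0.105·1.35/(0.105 + 0.0752·3.70) = 0.14175/0.38324 = 0.36987 g/L.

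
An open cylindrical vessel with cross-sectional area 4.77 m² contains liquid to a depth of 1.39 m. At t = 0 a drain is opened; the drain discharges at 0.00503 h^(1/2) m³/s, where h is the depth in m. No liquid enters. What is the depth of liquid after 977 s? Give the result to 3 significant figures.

Unsteady balance on liquid volume: A dh/dt = −0.00503 √h.
This is separable: 2 d(√h)/dt = −0.00503/A, so √h = √h₀ − (0.00503/(2A)) t.
√h = √1.39 − 0.00503·977/(2·4.77) = 1.1790 − 0.51513 = 0.66386.
h = 0.66386² = 0.44070 m.

0.441 m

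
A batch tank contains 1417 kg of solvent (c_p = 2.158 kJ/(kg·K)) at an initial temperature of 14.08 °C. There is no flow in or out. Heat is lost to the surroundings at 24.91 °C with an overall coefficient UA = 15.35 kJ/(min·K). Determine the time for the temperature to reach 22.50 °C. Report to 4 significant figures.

Lumped-capacitance energy balance: M c_p dT/dt = UA(T_amb − T).
τ = M c_p/UA = 199.211 min; T_ss = T_amb = 24.9100 °C.
T(t) = T_ss + (T₀ − T_ss)e^(−t/τ); set T = 22.50:
t = −τ ln[(T − T_ss)/(T₀ − T_ss)] = −199.211 · ln(0.222530) = 299.353 min.

299.4 min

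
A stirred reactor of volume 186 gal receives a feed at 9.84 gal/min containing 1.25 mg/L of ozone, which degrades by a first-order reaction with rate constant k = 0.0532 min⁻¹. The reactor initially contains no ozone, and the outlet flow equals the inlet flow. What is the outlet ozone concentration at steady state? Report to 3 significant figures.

0.623 mg/L

Accumulation = in − out − consumed: V dC/dt = Q C_in − Q C − k V C.
Steady state (dC/dt = 0): C_ss = Q C_in/(Q + kV) = C_in/(1 + kV/Q).
C_ss = 9.84·1.25/(9.84 + 0.0532·186) = 12.300/19.735 = 0.62325 mg/L.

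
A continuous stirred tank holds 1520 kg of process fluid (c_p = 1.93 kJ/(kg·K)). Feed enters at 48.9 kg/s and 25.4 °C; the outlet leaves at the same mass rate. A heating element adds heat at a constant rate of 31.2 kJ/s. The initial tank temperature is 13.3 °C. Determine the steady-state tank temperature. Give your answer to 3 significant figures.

Energy balance: M c_p dT/dt = ṁ c_p (T_in − T) + 31.2.
At steady state dT/dt = 0 ⇒ T_ss = T_in + Q̇/(ṁ c_p) = 25.4 + 31.2/(48.9·1.93) = 25.731 °C.

25.7 °C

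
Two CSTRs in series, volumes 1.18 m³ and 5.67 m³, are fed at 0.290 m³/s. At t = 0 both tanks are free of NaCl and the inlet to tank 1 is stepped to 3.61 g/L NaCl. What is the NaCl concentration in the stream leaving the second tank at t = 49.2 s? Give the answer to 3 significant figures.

Each tank obeys Vᵢ dCᵢ/dt = Q(Cᵢ₋₁ − Cᵢ), so τᵢ = Vᵢ/Q.
τ₁ = 1.18/0.290 = 4.0690 s; τ₂ = 5.67/0.290 = 19.552 s.
Tank 1: C₁ = C_in(1 − e^(−t/τ₁)). Tank 2 (τ₁ ≠ τ₂): C₂ = C_in[1 − (τ₁ e^(−t/τ₁) − τ₂ e^(−t/τ₂))/(τ₁ − τ₂)].
At t = 49.2: e^(−t/τ₁) = 5.6068e-06, e^(−t/τ₂) = 0.080750.
C₂ = 3.61·[1 − (4.0690·5.6068e-06 − 19.552·0.080750)/(-15.483)] = 3.61·0.89803 = 3.2419 g/L.

3.24 g/L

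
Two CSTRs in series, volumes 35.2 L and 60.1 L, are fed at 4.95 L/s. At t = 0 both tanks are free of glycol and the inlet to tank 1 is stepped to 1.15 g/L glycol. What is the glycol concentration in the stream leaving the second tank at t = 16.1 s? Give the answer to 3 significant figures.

Each tank obeys Vᵢ dCᵢ/dt = Q(Cᵢ₋₁ − Cᵢ), so τᵢ = Vᵢ/Q.
τ₁ = 35.2/4.95 = 7.1111 s; τ₂ = 60.1/4.95 = 12.141 s.
Solving the cascade with C₁(0)=C₂(0)=0 gives C₂(t) = C_in[1 − (τ₁ e^(−t/τ₁) − τ₂ e^(−t/τ₂))/(τ₁ − τ₂)].
At t = 16.1: e^(−t/τ₁) = 0.10393, e^(−t/τ₂) = 0.26553.
C₂ = 1.15·[1 − (7.1111·0.10393 − 12.141·0.26553)/(-5.0303)] = 1.15·0.50603 = 0.58193 g/L.

0.582 g/L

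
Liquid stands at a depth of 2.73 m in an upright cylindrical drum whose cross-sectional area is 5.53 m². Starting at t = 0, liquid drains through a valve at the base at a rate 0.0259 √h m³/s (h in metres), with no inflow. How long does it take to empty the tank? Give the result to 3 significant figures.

Accumulation of liquid (constant cross-section A): A dh/dt = −0.0259 √h.
∫ h^(−1/2) dh = −(0.0259/A) ∫ dt, giving 2√h = 2√h₀ − (0.0259/A) t.
Set h = 0: 2√h₀ = (0.0259/A) t_empty ⇒ t_empty = 2A√h₀/0.0259.
t_empty = 2·5.53·√2.73/0.0259 = 11.060·1.6523/0.0259 = 705.56 s.

706 s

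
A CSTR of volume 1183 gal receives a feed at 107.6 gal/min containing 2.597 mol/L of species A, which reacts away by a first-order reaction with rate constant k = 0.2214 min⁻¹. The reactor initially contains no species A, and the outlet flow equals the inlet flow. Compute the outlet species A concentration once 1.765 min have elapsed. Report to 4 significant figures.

0.3205 mol/L

Species balance: V dC/dt = Q C_in − Q C − k V C.
dC/dt = (Q/V) C_in − (Q/V + k) C; effective rate a = Q/V + k = 0.0909552 + 0.2214 = 0.312355 min⁻¹.
C_ss = Q C_in/(Q + kV) = 0.756224 mol/L; C(t) = C_ss + (C₀ − C_ss) e^(−a t).
C(1.765) = 0.756224 + (-0.756224)·e^(−0.312355·1.765) = 0.756224 + (-0.756224)·0.576196 = 0.320491 mol/L.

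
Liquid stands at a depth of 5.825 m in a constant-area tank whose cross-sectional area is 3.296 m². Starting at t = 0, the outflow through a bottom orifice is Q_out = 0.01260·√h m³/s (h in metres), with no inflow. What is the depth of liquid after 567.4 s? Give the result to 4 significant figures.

1.766 m

A dh/dt = −Q_out = −0.01260 √h.
This is separable: 2 d(√h)/dt = −0.01260/A, so √h = √h₀ − (0.01260/(2A)) t.
√h = √5.825 − 0.01260·567.4/(2·3.296) = 2.41350 − 1.08453 = 1.32897.
h = 1.32897² = 1.76616 m.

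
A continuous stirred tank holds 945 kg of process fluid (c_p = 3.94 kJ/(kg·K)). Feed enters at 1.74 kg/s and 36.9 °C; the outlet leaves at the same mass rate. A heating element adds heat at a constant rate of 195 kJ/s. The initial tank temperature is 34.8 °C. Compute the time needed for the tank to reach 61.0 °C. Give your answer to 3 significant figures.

1060 s

Energy balance: M c_p dT/dt = ṁ c_p (T_in − T) + 195.
τ = M/ṁ = 543.10 s; T_ss = T_in + Q̇/(ṁ c_p) = 65.344 °C.
T(t) = T_ss + (T₀ − T_ss) e^(−t/τ). Set T = 61.0:
e^(−t/τ) = (61.0 − 65.344)/(34.8 − 65.344) = 0.14222
t = −543.10 · ln(0.14222) = 1059.3 s.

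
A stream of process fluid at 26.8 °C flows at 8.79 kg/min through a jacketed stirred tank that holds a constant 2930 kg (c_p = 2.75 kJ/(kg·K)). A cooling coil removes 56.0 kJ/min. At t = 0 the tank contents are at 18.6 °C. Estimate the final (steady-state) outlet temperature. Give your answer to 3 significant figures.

24.5 °C

M c_p dT/dt = ṁ c_p (T_in − T) − Q̇.
At steady state dT/dt = 0 ⇒ T_ss = T_in − Q̇/(ṁ c_p) = 26.8 − 56.0/(8.79·2.75) = 24.483 °C.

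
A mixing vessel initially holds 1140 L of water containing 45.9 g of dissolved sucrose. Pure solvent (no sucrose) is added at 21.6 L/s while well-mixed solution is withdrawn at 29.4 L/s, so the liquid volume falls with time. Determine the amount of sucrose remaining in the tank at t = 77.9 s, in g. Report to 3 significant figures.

Let m(t) be the amount of sucrose. Volume: V(t) = V₀ + (Q_in − Q_out) t = 1140 − 7.8000 t; V(77.9) = 532.38 L.
Species balance (pure solvent in): dm/dt = −Q_out · m/V(t).
dm/m = −Q_out dt/(V₀ − 7.8000 t); integrating gives ln(m/m₀) = −(Q_out/(Q_in−Q_out)) ln(V/V₀).
m = m₀ (V₀/V)^(Q_out/(Q_in−Q_out)) = 45.9 × (1140/532.38)^(-3.7692) = 2.6025 g.

2.60 g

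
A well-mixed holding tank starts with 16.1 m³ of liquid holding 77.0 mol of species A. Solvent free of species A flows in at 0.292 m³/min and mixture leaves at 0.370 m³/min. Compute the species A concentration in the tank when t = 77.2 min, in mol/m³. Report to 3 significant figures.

0.828 mol/m³

Let m(t) be the amount of species A. Volume: V(t) = V₀ + (Q_in − Q_out) t = 16.1 − 0.078000 t; V(77.2) = 10.078 m³.
Species balance (pure solvent in): dm/dt = −Q_out · m/V(t).
dm/m = −Q_out dt/(V₀ − 0.078000 t); integrating gives ln(m/m₀) = −(Q_out/(Q_in−Q_out)) ln(V/V₀).
m = m₀ (V₀/V)^(Q_out/(Q_in−Q_out)) = 77.0 × (16.1/10.078)^(-4.7436) = 8.3461 mol.
C = m/V = 8.3461/10.078 = 0.82811 mol/m³.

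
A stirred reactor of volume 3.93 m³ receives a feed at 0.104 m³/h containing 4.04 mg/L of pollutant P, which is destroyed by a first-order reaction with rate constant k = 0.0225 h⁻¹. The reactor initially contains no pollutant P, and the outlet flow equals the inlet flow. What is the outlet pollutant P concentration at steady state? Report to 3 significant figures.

2.18 mg/L

Accumulation = in − out − consumed: V dC/dt = Q C_in − Q C − k V C.
Steady state (dC/dt = 0): C_ss = Q C_in/(Q + kV) = C_in/(1 + kV/Q).
C_ss = 0.104·4.04/(0.104 + 0.0225·3.93) = 0.42016/0.19243 = 2.1835 mg/L.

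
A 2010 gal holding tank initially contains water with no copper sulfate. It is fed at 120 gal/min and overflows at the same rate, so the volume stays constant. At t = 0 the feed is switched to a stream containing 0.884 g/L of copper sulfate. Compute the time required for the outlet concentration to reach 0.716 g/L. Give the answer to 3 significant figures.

Transient balance on the dissolved component: V dC/dt = Q(C_in − C), so τ = V/Q = 16.750 min.
C(t) = C_in + (C₀ − C_in) e^(−t/τ). Set C = 0.716 and solve for t:
e^(−t/τ) = (C − C_in)/(C₀ − C_in) = (0.716 − 0.884)/(0 − 0.884) = 0.19005
t = −τ ln(…) = 16.750 × 1.6605 = 27.813 min.

27.8 min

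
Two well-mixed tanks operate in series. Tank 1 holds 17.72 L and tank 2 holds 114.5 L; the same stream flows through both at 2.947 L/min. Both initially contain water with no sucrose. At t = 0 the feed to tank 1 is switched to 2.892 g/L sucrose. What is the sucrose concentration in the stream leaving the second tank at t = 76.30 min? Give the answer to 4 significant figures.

Time constants: τᵢ = Vᵢ/Q for each well-mixed tank.
τ₁ = 17.72/2.947 = 6.01289 min; τ₂ = 114.5/2.947 = 38.8531 min.
Solving the cascade with C₁(0)=C₂(0)=0 gives C₂(t) = C_in[1 − (τ₁ e^(−t/τ₁) − τ₂ e^(−t/τ₂))/(τ₁ − τ₂)].
At t = 76.30: e^(−t/τ₁) = 3.08365e-06, e^(−t/τ₂) = 0.140323.
C₂ = 2.892·[1 − (6.01289·3.08365e-06 − 38.8531·0.140323)/(-32.8402)] = 2.892·0.833985 = 2.41188 g/L.

2.412 g/L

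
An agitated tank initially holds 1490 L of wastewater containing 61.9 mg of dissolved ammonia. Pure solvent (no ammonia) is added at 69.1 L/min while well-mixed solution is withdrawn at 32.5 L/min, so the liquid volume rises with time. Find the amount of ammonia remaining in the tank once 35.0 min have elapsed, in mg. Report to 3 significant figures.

35.7 mg

Total volume: dV/dt = Q_in − Q_out = 36.600 L/min, so V(t) = 1490 + 36.600 t and V(35.0) = 2771.0 L.
Solute balance: dm/dt = 0 − Q_out C = −Q_out m/V(t).
dm/m = −Q_out dt/(V₀ + 36.600 t); integrating gives ln(m/m₀) = −(Q_out/(Q_in−Q_out)) ln(V/V₀).
m = m₀ (V₀/V)^(Q_out/(Q_in−Q_out)) = 61.9 × (1490/2771.0)^(0.88798) = 35.680 mg.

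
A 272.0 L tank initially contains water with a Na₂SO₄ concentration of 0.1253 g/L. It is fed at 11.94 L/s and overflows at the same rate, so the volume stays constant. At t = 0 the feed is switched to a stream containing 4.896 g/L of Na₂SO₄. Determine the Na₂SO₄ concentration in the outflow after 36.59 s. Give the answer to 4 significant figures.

3.939 g/L

Transient balance on the dissolved component: V dC/dt = Q(C_in − C).
Rewrite as dC/dt + C/τ = C_in/τ, τ = V/Q = 22.7806 s.
Integrating: C(t) = C_in + (C₀ − C_in) e^(−t/τ).
C(36.59) = 4.896 + (0.1253 − 4.896)·e^(−36.59/22.7806) = 4.896 + (-4.77070)·0.200650 = 3.93876 g/L.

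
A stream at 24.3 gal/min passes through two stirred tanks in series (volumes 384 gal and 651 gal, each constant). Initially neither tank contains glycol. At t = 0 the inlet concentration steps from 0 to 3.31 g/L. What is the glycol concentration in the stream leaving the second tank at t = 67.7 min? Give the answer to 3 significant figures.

2.73 g/L

Each tank obeys Vᵢ dCᵢ/dt = Q(Cᵢ₋₁ − Cᵢ), so τᵢ = Vᵢ/Q.
τ₁ = 384/24.3 = 15.802 min; τ₂ = 651/24.3 = 26.790 min.
Solving the cascade with C₁(0)=C₂(0)=0 gives C₂(t) = C_in[1 − (τ₁ e^(−t/τ₁) − τ₂ e^(−t/τ₂))/(τ₁ − τ₂)].
At t = 67.7: e^(−t/τ₁) = 0.013785, e^(−t/τ₂) = 0.079894.
C₂ = 3.31·[1 − (15.802·0.013785 − 26.790·0.079894)/(-10.988)] = 3.31·0.82503 = 2.7308 g/L.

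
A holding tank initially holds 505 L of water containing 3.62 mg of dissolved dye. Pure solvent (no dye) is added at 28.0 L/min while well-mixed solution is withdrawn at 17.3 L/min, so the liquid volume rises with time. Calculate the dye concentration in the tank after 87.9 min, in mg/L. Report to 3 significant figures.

0.000457 mg/L

Let m(t) be the amount of dye. Volume: V(t) = V₀ + (Q_in − Q_out) t = 505 + 10.700 t; V(87.9) = 1445.5 L.
Species balance (pure solvent in): dm/dt = −Q_out · m/V(t).
dm/m = −Q_out dt/(V₀ + 10.700 t); integrating gives ln(m/m₀) = −(Q_out/(Q_in−Q_out)) ln(V/V₀).
m = m₀ (V₀/V)^(Q_out/(Q_in−Q_out)) = 3.62 × (505/1445.5)^(1.6168) = 0.66107 mg.
C = m/V = 0.66107/1445.5 = 0.00045732 mg/L.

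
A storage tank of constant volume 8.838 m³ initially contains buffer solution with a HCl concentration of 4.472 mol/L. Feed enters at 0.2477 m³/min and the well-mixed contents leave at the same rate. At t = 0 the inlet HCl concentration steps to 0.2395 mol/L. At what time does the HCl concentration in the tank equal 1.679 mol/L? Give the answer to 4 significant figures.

38.48 min

Species balance: V dC/dt = Q(C_in − C) ⇒ τ = V/Q = 35.6803 min.
C(t) = C_in + (C₀ − C_in) e^(−t/τ). Set C = 1.679 and solve for t:
e^(−t/τ) = (C − C_in)/(C₀ − C_in) = (1.679 − 0.2395)/(4.472 − 0.2395) = 0.340106
t = −τ ln(…) = 35.6803 × 1.07850 = 38.4811 min.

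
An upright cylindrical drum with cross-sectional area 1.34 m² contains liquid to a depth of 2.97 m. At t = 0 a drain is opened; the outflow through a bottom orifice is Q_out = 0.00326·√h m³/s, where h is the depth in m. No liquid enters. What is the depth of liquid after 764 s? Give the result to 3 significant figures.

0.630 m

Mass balance (ρ constant): A dh/dt = −0.00326 √h.
This is separable: 2 d(√h)/dt = −0.00326/A, so √h = √h₀ − (0.00326/(2A)) t.
√h = √2.97 − 0.00326·764/(2·1.34) = 1.7234 − 0.92934 = 0.79403.
h = 0.79403² = 0.63048 m.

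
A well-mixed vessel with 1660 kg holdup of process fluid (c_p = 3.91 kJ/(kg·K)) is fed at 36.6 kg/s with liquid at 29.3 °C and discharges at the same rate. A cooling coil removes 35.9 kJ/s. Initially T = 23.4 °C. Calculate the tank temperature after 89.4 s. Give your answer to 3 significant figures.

28.3 °C

M c_p dT/dt = ṁ c_p (T_in − T) − Q̇.
τ = M/ṁ = 45.355 s; T_ss = T_in − Q̇/(ṁ c_p) = 29.3 − 35.9/(36.6·3.91) = 29.049 °C.
T approaches T_ss exponentially: T(t) = T_ss + (T₀ − T_ss) e^(−t/τ).
T(89.4) = 29.049 + (-5.6491)·e^(−89.4/45.355) = 29.049 + (-5.6491)·0.13930 = 28.262 °C.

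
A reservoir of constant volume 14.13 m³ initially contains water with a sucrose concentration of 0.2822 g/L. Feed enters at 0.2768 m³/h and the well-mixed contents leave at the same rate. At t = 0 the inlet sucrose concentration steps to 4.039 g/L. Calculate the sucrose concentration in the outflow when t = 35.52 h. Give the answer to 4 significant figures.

2.166 g/L

Transient balance on the dissolved component: V dC/dt = Q(C_in − C).
Time constant τ = V/Q = 14.13/0.2768 = 51.0477 h.
This is linear first-order; C(t) = C_in + (C₀ − C_in) e^(−t/τ).
C(35.52) = 4.039 + (0.2822 − 4.039)·e^(−35.52/51.0477) = 4.039 + (-3.75680)·0.498665 = 2.16561 g/L.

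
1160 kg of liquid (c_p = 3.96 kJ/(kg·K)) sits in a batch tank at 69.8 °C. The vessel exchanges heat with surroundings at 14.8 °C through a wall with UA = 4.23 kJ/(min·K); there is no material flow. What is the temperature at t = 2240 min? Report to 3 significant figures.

Heat balance on the well-mixed liquid: M c_p dT/dt = −UA(T − T_amb).
dT/dt = (T_ss − T)/τ with T_ss = T_amb = 14.800 °C, τ = M c_p/UA = 1160·3.96/4.23 = 1086.0 min.
This is linear first-order; T(t) = T_ss + (T₀ − T_ss) e^(−t/τ).
T(2240) = 14.800 + (55.000)·0.12711 = 21.791 °C.

21.8 °C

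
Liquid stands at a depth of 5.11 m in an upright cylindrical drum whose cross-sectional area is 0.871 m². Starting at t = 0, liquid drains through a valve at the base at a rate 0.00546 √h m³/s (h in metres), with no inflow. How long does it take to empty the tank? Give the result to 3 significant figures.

721 s

Accumulation of liquid (constant cross-section A): A dh/dt = −0.00546 √h.
This is separable: 2 d(√h)/dt = −0.00546/A, so √h = √h₀ − (0.00546/(2A)) t.
Set h = 0: 2√h₀ = (0.00546/A) t_empty ⇒ t_empty = 2A√h₀/0.00546.
t_empty = 2·0.871·√5.11/0.00546 = 1.7420·2.2605/0.00546 = 721.22 s.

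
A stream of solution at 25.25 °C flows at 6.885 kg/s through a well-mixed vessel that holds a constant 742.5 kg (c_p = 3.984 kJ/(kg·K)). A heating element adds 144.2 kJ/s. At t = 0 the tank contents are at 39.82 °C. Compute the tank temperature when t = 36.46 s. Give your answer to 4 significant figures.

M c_p dT/dt = ṁ c_p (T_in − T) + Q̇.
Rearrange: dT/dt = (T_ss − T)/τ with τ = M/ṁ = 107.843 s and T_ss = T_in + Q̇/(ṁ c_p) = 30.5070 °C.
This is linear first-order; T(t) = T_ss + (T₀ − T_ss) e^(−t/τ).
T(36.46) = 30.5070 + (9.31295)·e^(−36.46/107.843) = 30.5070 + (9.31295)·0.713136 = 37.1484 °C.

37.15 °C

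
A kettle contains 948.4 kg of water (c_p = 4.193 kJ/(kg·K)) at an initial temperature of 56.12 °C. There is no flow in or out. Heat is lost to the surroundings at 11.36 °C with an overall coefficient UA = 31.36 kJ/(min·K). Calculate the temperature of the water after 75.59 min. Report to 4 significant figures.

M c_p dT/dt = −UA(T − T_amb).
dT/dt = (T_ss − T)/τ with T_ss = T_amb = 11.3600 °C, τ = M c_p/UA = 948.4·4.193/31.36 = 126.806 min.
This is linear first-order; T(t) = T_ss + (T₀ − T_ss) e^(−t/τ).
T(75.59) = 11.3600 + (44.7600)·0.550952 = 36.0206 °C.

36.02 °C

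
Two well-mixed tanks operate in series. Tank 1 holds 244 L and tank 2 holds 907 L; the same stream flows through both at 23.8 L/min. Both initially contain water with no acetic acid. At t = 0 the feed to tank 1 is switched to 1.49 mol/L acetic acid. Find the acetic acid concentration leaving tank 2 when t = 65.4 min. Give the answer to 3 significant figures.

Each tank obeys Vᵢ dCᵢ/dt = Q(Cᵢ₋₁ − Cᵢ), so τᵢ = Vᵢ/Q.
τ₁ = 244/23.8 = 10.252 min; τ₂ = 907/23.8 = 38.109 min.
Tank 1: C₁ = C_in(1 − e^(−t/τ₁)). Tank 2 (τ₁ ≠ τ₂): C₂ = C_in[1 − (τ₁ e^(−t/τ₁) − τ₂ e^(−t/τ₂))/(τ₁ − τ₂)].
At t = 65.4: e^(−t/τ₁) = 0.0016965, e^(−t/τ₂) = 0.17976.
C₂ = 1.49·[1 − (10.252·0.0016965 − 38.109·0.17976)/(-27.857)] = 1.49·0.75471 = 1.1245 mol/L.

1.12 mol/L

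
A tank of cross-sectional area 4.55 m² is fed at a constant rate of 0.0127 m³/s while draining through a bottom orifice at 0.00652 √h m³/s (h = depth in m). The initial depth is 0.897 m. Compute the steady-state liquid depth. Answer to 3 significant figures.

3.79 m

Level balance: A dh/dt = 0.0127 − 0.00652 √h. Setting dh/dt = 0:
Q_in = 0.00652 √h_ss ⇒ √h_ss = 0.0127/0.00652 = 1.9479.
h_ss = 1.9479² = 3.7941 m. (Since h₀ = 0.897 m < h_ss, the level will rise toward this value.)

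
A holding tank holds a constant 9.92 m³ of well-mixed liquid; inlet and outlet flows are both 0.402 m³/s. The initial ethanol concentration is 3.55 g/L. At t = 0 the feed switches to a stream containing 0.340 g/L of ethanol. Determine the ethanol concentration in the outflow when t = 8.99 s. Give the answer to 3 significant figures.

Mass balance on the solute (V constant): V dC/dt = Q(C_in − C).
Time constant τ = V/Q = 9.92/0.402 = 24.677 s.
Integrating: C(t) = C_in + (C₀ − C_in) e^(−t/τ).
C(8.99) = 0.340 + (3.55 − 0.340)·e^(−8.99/24.677) = 0.340 + (3.2100)·0.69467 = 2.5699 g/L.

2.57 g/L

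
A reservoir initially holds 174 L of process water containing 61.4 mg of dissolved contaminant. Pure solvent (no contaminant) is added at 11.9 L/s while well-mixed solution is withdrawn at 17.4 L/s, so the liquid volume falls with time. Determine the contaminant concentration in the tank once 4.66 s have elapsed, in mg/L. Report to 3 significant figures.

0.250 mg/L

Let m(t) be the amount of contaminant. Volume: V(t) = V₀ + (Q_in − Q_out) t = 174 − 5.5000 t; V(4.66) = 148.37 L.
Solute balance: dm/dt = 0 − Q_out C = −Q_out m/V(t).
dm/m = −Q_out dt/(V₀ − 5.5000 t); integrating gives ln(m/m₀) = −(Q_out/(Q_in−Q_out)) ln(V/V₀).
m = m₀ (V₀/V)^(Q_out/(Q_in−Q_out)) = 61.4 × (174/148.37)^(-3.1636) = 37.088 mg.
C = m/V = 37.088/148.37 = 0.24997 mg/L.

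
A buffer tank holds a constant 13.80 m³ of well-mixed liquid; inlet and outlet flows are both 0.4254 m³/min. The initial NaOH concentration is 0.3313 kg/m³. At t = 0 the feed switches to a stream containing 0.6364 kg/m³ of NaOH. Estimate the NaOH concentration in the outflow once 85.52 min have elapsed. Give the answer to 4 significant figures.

0.6145 kg/m³

Transient balance on the dissolved component: V dC/dt = Q(C_in − C).
So dC/dt = (C_in − C)/τ with τ = V/Q = 13.80/0.4254 = 32.4401 min.
Integrating: C(t) = C_in + (C₀ − C_in) e^(−t/τ).
C(85.52) = 0.6364 + (0.3313 − 0.6364)·e^(−85.52/32.4401) = 0.6364 + (-0.305100)·0.0716296 = 0.614546 kg/m³.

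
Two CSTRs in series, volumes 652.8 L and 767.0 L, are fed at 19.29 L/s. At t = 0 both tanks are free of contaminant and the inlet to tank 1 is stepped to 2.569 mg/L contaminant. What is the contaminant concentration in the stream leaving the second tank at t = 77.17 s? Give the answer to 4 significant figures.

Species balance on tank i: dCᵢ/dt = (Cᵢ₋₁ − Cᵢ)/τᵢ with τᵢ = Vᵢ/Q.
τ₁ = 652.8/19.29 = 33.8414 s; τ₂ = 767.0/19.29 = 39.7615 s.
Solving the cascade with C₁(0)=C₂(0)=0 gives C₂(t) = C_in[1 − (τ₁ e^(−t/τ₁) − τ₂ e^(−t/τ₂))/(τ₁ − τ₂)].
At t = 77.17: e^(−t/τ₁) = 0.102249, e^(−t/τ₂) = 0.143586.
C₂ = 2.569·[1 − (33.8414·0.102249 − 39.7615·0.143586)/(-5.92017)] = 2.569·0.620119 = 1.59308 mg/L.

1.593 mg/L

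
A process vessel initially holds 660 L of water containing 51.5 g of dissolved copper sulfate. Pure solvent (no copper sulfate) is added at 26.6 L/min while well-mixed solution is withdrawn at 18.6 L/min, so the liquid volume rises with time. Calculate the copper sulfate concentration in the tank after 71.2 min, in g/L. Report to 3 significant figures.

0.00986 g/L

Total volume: dV/dt = Q_in − Q_out = 8.0000 L/min, so V(t) = 660 + 8.0000 t and V(71.2) = 1229.6 L.
Solute balance: dm/dt = 0 − Q_out C = −Q_out m/V(t).
dm/m = −Q_out dt/(V₀ + 8.0000 t); integrating gives ln(m/m₀) = −(Q_out/(Q_in−Q_out)) ln(V/V₀).
m = m₀ (V₀/V)^(Q_out/(Q_in−Q_out)) = 51.5 × (660/1229.6)^(2.3250) = 12.121 g.
C = m/V = 12.121/1229.6 = 0.0098578 g/L.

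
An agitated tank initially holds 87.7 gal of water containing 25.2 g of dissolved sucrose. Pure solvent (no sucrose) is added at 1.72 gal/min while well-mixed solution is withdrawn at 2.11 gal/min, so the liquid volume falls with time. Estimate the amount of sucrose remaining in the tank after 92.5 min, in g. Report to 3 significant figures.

Let m(t) be the amount of sucrose. Volume: V(t) = V₀ + (Q_in − Q_out) t = 87.7 − 0.39000 t; V(92.5) = 51.625 gal.
Solute balance: dm/dt = 0 − Q_out C = −Q_out m/V(t).
Separate: dm/m = −Q_out dt/V(t) ⇒ ln(m/m₀) = −(Q_out/(Q_in−Q_out)) ln(V/V₀).
m = m₀ (V₀/V)^(Q_out/(Q_in−Q_out)) = 25.2 × (87.7/51.625)^(-5.4103) = 1.4331 g.

1.43 g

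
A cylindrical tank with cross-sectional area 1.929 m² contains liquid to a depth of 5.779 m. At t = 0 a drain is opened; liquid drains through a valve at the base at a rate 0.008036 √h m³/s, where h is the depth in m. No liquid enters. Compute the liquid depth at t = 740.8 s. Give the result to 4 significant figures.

Mass balance (ρ constant): A dh/dt = −0.008036 √h.
∫ h^(−1/2) dh = −(0.008036/A) ∫ dt, giving 2√h = 2√h₀ − (0.008036/A) t.
√h = √5.779 − 0.008036·740.8/(2·1.929) = 2.40396 − 1.54305 = 0.860910.
h = 0.860910² = 0.741166 m.

0.7412 m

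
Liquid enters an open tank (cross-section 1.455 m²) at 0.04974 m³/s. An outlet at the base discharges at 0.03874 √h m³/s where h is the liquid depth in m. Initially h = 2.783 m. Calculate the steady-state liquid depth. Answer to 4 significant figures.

A dh/dt = Q_in − 0.03874 √h. Steady state requires inflow = outflow:
Q_in = 0.03874 √h_ss ⇒ √h_ss = 0.04974/0.03874 = 1.28394.
h_ss = 1.28394² = 1.64851 m. (Since h₀ = 2.783 m > h_ss, the level will fall toward this value.)

1.649 m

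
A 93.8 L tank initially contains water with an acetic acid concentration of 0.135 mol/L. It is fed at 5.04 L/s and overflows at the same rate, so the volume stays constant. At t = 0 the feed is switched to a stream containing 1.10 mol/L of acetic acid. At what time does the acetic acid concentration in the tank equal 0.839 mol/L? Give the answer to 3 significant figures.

24.3 s

Mass balance on the solute (V constant): V dC/dt = Q(C_in − C), so τ = V/Q = 18.611 s.
C(t) = C_in + (C₀ − C_in) e^(−t/τ). Set C = 0.839 and solve for t:
e^(−t/τ) = (C − C_in)/(C₀ − C_in) = (0.839 − 1.10)/(0.135 − 1.10) = 0.27047
t = −τ ln(…) = 18.611 × 1.3076 = 24.336 s.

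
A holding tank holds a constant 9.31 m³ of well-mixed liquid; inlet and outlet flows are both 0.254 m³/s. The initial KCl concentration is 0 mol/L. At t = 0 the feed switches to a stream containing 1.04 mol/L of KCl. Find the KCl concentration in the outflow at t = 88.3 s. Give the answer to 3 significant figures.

Species balance on the tank: V dC/dt = Q(C_in − C).
Time constant τ = V/Q = 9.31/0.254 = 36.654 s.
This is linear first-order; C(t) = C_in + (C₀ − C_in) e^(−t/τ).
C(88.3) = 1.04 + (0 − 1.04)·e^(−88.3/36.654) = 1.04 + (-1.0400)·0.089901 = 0.94650 mol/L.

0.947 mol/L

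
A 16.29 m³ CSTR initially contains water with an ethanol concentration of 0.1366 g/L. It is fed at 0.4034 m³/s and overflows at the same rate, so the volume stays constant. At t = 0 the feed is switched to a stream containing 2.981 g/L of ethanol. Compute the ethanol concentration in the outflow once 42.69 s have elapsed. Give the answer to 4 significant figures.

1.993 g/L

Species balance on the tank: V dC/dt = Q(C_in − C).
Time constant τ = V/Q = 16.29/0.4034 = 40.3818 s.
C approaches C_in exponentially: C(t) = C_in + (C₀ − C_in) e^(−t/τ).
C(42.69) = 2.981 + (0.1366 − 2.981)·e^(−42.69/40.3818) = 2.981 + (-2.84440)·0.347441 = 1.99274 g/L.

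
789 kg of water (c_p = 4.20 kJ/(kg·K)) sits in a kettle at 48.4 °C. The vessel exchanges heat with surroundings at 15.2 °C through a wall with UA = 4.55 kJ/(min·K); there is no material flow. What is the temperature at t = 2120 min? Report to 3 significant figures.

17.0 °C

Lumped-capacitance energy balance: M c_p dT/dt = UA(T_amb − T).
dT/dt = (T_ss − T)/τ with T_ss = T_amb = 15.200 °C, τ = M c_p/UA = 789·4.20/4.55 = 728.31 min.
Integrating: T(t) = T_ss + (T₀ − T_ss) e^(−t/τ).
T(2120) = 15.200 + (33.200)·0.054429 = 17.007 °C.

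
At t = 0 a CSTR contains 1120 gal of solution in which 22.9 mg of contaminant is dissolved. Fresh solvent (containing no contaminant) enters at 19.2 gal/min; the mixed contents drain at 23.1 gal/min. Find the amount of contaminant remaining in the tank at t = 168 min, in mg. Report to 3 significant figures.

0.125 mg

Total volume: dV/dt = Q_in − Q_out = -3.9000 gal/min, so V(t) = 1120 − 3.9000 t and V(168) = 464.80 gal.
Species balance (pure solvent in): dm/dt = −Q_out · m/V(t).
dm/m = −Q_out dt/(V₀ − 3.9000 t); integrating gives ln(m/m₀) = −(Q_out/(Q_in−Q_out)) ln(V/V₀).
m = m₀ (V₀/V)^(Q_out/(Q_in−Q_out)) = 22.9 × (1120/464.80)^(-5.9231) = 0.12517 mg.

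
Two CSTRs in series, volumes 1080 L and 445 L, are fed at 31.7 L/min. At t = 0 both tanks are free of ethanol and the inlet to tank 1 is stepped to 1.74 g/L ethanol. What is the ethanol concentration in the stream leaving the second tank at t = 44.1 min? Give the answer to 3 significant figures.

0.982 g/L

Each tank obeys Vᵢ dCᵢ/dt = Q(Cᵢ₋₁ − Cᵢ), so τᵢ = Vᵢ/Q.
τ₁ = 1080/31.7 = 34.069 min; τ₂ = 445/31.7 = 14.038 min.
Tank 1: C₁ = C_in(1 − e^(−t/τ₁)). Tank 2 (τ₁ ≠ τ₂): C₂ = C_in[1 − (τ₁ e^(−t/τ₁) − τ₂ e^(−t/τ₂))/(τ₁ − τ₂)].
At t = 44.1: e^(−t/τ₁) = 0.27406, e^(−t/τ₂) = 0.043218.
C₂ = 1.74·[1 − (34.069·0.27406 − 14.038·0.043218)/(20.032)] = 1.74·0.56417 = 0.98166 g/L.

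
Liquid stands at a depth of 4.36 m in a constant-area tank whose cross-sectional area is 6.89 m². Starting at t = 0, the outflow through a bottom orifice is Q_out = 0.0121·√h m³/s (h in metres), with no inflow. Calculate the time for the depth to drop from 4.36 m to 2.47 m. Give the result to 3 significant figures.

588 s

Volume balance on the tank: A dh/dt = −0.0121 √h.
This is separable: 2 d(√h)/dt = −0.0121/A, so √h = √h₀ − (0.0121/(2A)) t.
t = 2A(√h₀ − √h)/0.0121 = 2·6.89·(√4.36 − √2.47)/0.0121
  = 13.780 × (2.0881 − 1.5716) / 0.0121 = 588.14 s.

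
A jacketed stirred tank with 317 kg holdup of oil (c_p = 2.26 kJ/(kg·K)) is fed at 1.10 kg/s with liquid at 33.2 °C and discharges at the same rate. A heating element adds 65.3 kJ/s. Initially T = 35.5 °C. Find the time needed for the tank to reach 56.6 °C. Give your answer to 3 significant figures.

612 s

Unsteady energy balance on the tank contents: M c_p dT/dt = ṁ c_p (T_in − T) + 65.3.
τ = M/ṁ = 288.18 s; T_ss = T_in + Q̇/(ṁ c_p) = 59.467 °C.
T(t) = T_ss + (T₀ − T_ss) e^(−t/τ). Set T = 56.6:
e^(−t/τ) = (56.6 − 59.467)/(35.5 − 59.467) = 0.11963
t = −288.18 · ln(0.11963) = 611.92 s.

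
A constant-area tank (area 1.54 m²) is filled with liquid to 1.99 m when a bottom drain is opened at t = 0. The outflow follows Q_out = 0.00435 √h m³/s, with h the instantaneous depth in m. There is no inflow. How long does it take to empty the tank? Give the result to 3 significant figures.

Unsteady balance on liquid volume: A dh/dt = −0.00435 √h.
This is separable: 2 d(√h)/dt = −0.00435/A, so √h = √h₀ − (0.00435/(2A)) t.
Tank is empty when √h = 0: t_empty = 2A√h₀/0.00435.
t_empty = 2·1.54·√1.99/0.00435 = 3.0800·1.4107/0.00435 = 998.82 s.

999 s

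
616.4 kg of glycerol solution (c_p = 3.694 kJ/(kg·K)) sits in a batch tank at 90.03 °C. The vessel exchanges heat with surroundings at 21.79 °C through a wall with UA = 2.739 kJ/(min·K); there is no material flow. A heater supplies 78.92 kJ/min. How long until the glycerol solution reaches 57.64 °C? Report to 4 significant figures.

Lumped-capacitance energy balance: M c_p dT/dt = UA(T_amb − T) + Q̇.
τ = M c_p/UA = 831.319 min; T_ss = T_amb + Q̇/UA = 21.79 + 78.92/2.739 = 50.6034 °C.
T(t) = T_ss + (T₀ − T_ss)e^(−t/τ); set T = 57.64:
t = −τ ln[(T − T_ss)/(T₀ − T_ss)] = −831.319 · ln(0.178473) = 1432.63 min.

1433 min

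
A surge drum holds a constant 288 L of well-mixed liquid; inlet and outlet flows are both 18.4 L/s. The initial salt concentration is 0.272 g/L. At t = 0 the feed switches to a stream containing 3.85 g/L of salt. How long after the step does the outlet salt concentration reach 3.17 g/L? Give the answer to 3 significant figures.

Transient balance on the dissolved component: V dC/dt = Q(C_in − C), so τ = V/Q = 15.652 s.
C(t) = C_in + (C₀ − C_in) e^(−t/τ). Set C = 3.17 and solve for t:
e^(−t/τ) = (C − C_in)/(C₀ − C_in) = (3.17 − 3.85)/(0.272 − 3.85) = 0.19005
t = −τ ln(…) = 15.652 × 1.6605 = 25.990 s.

26.0 s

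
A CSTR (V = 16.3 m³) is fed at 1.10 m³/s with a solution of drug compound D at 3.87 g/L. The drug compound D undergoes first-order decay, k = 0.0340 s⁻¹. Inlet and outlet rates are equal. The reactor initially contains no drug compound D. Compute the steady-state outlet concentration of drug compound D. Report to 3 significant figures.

2.57 g/L

V dC/dt = Q(C_in − C) − k V C.
At steady state: 0 = Q C_in − (Q + kV) C_ss, so C_ss = Q C_in/(Q + kV).
C_ss = 1.10·3.87/(1.10 + 0.0340·16.3) = 4.2570/1.6542 = 2.5734 g/L.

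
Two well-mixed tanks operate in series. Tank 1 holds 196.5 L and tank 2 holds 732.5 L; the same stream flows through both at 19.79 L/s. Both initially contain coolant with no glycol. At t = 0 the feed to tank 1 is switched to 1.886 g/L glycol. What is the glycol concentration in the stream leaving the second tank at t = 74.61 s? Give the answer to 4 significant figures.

1.543 g/L

Each tank obeys Vᵢ dCᵢ/dt = Q(Cᵢ₋₁ − Cᵢ), so τᵢ = Vᵢ/Q.
τ₁ = 196.5/19.79 = 9.92926 s; τ₂ = 732.5/19.79 = 37.0136 s.
Tank 1: C₁ = C_in(1 − e^(−t/τ₁)). Tank 2 (τ₁ ≠ τ₂): C₂ = C_in[1 − (τ₁ e^(−t/τ₁) − τ₂ e^(−t/τ₂))/(τ₁ − τ₂)].
At t = 74.61: e^(−t/τ₁) = 0.000545309, e^(−t/τ₂) = 0.133221.
C₂ = 1.886·[1 − (9.92926·0.000545309 − 37.0136·0.133221)/(-27.0844)] = 1.886·0.818139 = 1.54301 g/L.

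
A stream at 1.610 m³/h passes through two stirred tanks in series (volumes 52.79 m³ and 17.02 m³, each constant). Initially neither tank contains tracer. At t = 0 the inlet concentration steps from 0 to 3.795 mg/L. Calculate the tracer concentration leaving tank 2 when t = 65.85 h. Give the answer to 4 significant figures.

3.047 mg/L

Species balance on tank i: dCᵢ/dt = (Cᵢ₋₁ − Cᵢ)/τᵢ with τᵢ = Vᵢ/Q.
τ₁ = 52.79/1.610 = 32.7888 h; τ₂ = 17.02/1.610 = 10.5714 h.
Tank 1: C₁ = C_in(1 − e^(−t/τ₁)). Tank 2 (τ₁ ≠ τ₂): C₂ = C_in[1 − (τ₁ e^(−t/τ₁) − τ₂ e^(−t/τ₂))/(τ₁ − τ₂)].
At t = 65.85: e^(−t/τ₁) = 0.134216, e^(−t/τ₂) = 0.00197132.
C₂ = 3.795·[1 − (32.7888·0.134216 − 10.5714·0.00197132)/(22.2174)] = 3.795·0.802860 = 3.04685 mg/L.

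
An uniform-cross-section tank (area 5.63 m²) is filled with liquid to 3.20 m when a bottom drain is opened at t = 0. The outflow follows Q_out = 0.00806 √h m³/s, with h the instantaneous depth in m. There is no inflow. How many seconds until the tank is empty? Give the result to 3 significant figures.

A dh/dt = −Q_out = −0.00806 √h.
∫ h^(−1/2) dh = −(0.00806/A) ∫ dt, giving 2√h = 2√h₀ − (0.00806/A) t.
Set h = 0: 2√h₀ = (0.00806/A) t_empty ⇒ t_empty = 2A√h₀/0.00806.
t_empty = 2·5.63·√3.20/0.00806 = 11.260·1.7889/0.00806 = 2499.1 s.

2500 s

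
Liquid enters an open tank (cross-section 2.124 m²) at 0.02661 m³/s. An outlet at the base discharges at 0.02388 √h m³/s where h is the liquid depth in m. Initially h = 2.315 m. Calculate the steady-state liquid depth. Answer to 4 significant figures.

Mass balance (ρ constant): A dh/dt = Q_in − 0.02388 √h. At steady state dh/dt = 0:
Q_in = 0.02388 √h_ss ⇒ √h_ss = 0.02661/0.02388 = 1.11432.
h_ss = 1.11432² = 1.24171 m. (Since h₀ = 2.315 m > h_ss, the level will fall toward this value.)

1.242 m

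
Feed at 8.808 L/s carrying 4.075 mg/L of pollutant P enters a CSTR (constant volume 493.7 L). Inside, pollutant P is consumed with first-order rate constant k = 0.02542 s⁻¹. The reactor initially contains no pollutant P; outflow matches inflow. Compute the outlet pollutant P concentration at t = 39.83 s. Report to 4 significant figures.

1.381 mg/L

Accumulation = in − out − consumed: V dC/dt = Q C_in − Q C − k V C.
This is linear with rate a = Q/V + k = 0.0432608 s⁻¹.
C_ss = Q C_in/(Q + kV) = 1.68053 mg/L; C(t) = C_ss + (C₀ − C_ss) e^(−a t).
C(39.83) = 1.68053 + (-1.68053)·e^(−0.0432608·39.83) = 1.68053 + (-1.68053)·0.178516 = 1.38053 mg/L.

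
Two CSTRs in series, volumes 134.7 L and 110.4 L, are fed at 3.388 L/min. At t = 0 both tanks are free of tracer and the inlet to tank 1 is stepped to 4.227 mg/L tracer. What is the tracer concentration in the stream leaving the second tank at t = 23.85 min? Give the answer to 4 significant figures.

0.6031 mg/L

Species balance on tank i: dCᵢ/dt = (Cᵢ₋₁ − Cᵢ)/τᵢ with τᵢ = Vᵢ/Q.
τ₁ = 134.7/3.388 = 39.7580 min; τ₂ = 110.4/3.388 = 32.5856 min.
Tank 1: C₁ = C_in(1 − e^(−t/τ₁)). Tank 2 (τ₁ ≠ τ₂): C₂ = C_in[1 − (τ₁ e^(−t/τ₁) − τ₂ e^(−t/τ₂))/(τ₁ − τ₂)].
At t = 23.85: e^(−t/τ₁) = 0.548878, e^(−t/τ₂) = 0.480985.
C₂ = 4.227·[1 − (39.7580·0.548878 − 32.5856·0.480985)/(7.17237)] = 4.227·0.142673 = 0.603080 mg/L.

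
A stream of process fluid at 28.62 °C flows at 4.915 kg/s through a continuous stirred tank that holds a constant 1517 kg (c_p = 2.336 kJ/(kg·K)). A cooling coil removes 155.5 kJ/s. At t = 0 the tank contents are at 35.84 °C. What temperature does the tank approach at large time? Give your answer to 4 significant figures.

M c_p dT/dt = ṁ c_p (T_in − T) − Q̇.
At steady state dT/dt = 0 ⇒ T_ss = T_in − Q̇/(ṁ c_p) = 28.62 − 155.5/(4.915·2.336) = 15.0764 °C.

15.08 °C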